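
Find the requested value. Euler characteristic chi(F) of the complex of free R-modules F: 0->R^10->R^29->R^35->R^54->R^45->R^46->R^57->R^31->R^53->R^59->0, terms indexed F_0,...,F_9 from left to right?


chi = sum (-1)^i * rank:
(-1)^0*10=10
(-1)^1*29=-29
(-1)^2*35=35
(-1)^3*54=-54
(-1)^4*45=45
(-1)^5*46=-46
(-1)^6*57=57
(-1)^7*31=-31
(-1)^8*53=53
(-1)^9*59=-59
chi=-19


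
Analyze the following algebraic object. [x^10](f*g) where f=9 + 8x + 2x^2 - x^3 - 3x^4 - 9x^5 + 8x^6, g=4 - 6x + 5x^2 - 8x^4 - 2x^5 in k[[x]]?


[x^10] = sum a_i*b_j, i+j=10
  -9*-2=18
  8*-8=-64
Sum=-46


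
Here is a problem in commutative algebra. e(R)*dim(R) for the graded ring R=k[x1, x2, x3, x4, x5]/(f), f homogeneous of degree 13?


e(R)=deg(f)=13, dim(R)=5-1=4
e*dim=13*4=52


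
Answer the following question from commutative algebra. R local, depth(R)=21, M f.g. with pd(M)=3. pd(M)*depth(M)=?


pd+depth=21
depth=21-3=18
pd*depth=3*18=54


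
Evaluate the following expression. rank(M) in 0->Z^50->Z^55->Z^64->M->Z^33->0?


Alt sum=0:
(-1)^0*50 + (-1)^1*55 + (-1)^2*64 + (-1)^3*? + (-1)^4*33=0
rank(M)=92


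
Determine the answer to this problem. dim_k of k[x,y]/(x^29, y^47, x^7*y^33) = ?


k[x,y]/I, I = (x^29, y^47, x^7*y^33)
Rect: 29x47=1363. Corner: (29-7)x(47-33)=308.
dim = 1363-308 = 1055


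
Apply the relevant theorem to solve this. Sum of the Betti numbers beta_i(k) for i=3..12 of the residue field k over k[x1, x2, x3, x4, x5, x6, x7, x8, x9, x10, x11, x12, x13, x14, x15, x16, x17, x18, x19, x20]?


Koszul resolution: beta_i(k)=C(n,i), n=20
C(20,3)=1140, C(20,4)=4845, C(20,5)=15504, C(20,6)=38760, C(20,7)=77520, C(20,8)=125970, C(20,9)=167960, C(20,10)=184756, C(20,11)=167960, C(20,12)=125970
Sum=910385


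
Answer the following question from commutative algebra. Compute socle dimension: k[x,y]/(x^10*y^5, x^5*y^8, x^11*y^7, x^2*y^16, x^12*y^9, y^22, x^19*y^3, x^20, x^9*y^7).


Socle = ann(m) = span of standard monomials u with x*u, y*u in I (staircase corners).
Redundant generators: x^12*y^9, x^11*y^7
Minimal generators: x^20, x^19*y^3, x^10*y^5, x^9*y^7, x^5*y^8, x^2*y^16, y^22
Corners: xy^21, x^4y^15, x^8y^7, x^9y^6, x^18y^4, x^19y^2
Socle dim=6


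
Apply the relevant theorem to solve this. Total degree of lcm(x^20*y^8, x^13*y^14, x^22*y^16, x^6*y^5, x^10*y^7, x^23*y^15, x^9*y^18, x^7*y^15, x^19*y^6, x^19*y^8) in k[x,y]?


lcm = componentwise max:
x: max(20,13,22,6,10,23,9,7,19,19)=23
y: max(8,14,16,5,7,15,18,15,6,8)=18
Total=23+18=41


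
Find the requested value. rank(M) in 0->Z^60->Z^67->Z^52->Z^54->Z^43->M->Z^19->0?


Alt sum=0:
(-1)^0*60 + (-1)^1*67 + (-1)^2*52 + (-1)^3*54 + (-1)^4*43 + (-1)^5*? + (-1)^6*19=0
rank(M)=53


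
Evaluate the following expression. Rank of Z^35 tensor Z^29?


rank(M(x)N) = rank(M)*rank(N)
35*29 = 1015


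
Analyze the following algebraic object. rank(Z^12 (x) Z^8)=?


rank(M(x)N) = rank(M)*rank(N)
12*8 = 96


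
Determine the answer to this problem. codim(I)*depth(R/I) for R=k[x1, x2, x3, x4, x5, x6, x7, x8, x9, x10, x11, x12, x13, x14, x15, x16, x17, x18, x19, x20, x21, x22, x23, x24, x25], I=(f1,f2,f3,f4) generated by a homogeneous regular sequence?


codim=4, depth=dim(R/I)=25-4=21
Product=4*21=84


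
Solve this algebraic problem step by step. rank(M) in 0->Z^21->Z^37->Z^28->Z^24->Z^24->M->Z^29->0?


Alt sum=0:
(-1)^0*21 + (-1)^1*37 + (-1)^2*28 + (-1)^3*24 + (-1)^4*24 + (-1)^5*? + (-1)^6*29=0
rank(M)=41


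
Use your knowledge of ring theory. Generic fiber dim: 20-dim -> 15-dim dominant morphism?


dim(fiber)=dim(X)-dim(Y)=20-15=5


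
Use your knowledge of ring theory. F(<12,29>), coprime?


gcd(12,29)=1 => F=ab-a-b=12*29-12-29=348-41=307


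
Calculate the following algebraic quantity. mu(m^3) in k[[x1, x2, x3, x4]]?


C(n+d-1,d)=C(6,3)=20


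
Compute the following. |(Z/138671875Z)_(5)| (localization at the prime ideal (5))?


5-primary part: 138671875=5^9*71
Size=5^9=1953125


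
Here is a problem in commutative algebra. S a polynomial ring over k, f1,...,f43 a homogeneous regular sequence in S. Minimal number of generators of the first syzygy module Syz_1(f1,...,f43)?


Regular sequence => Koszul complex is the minimal free resolution.
Syz_1 minimally generated by Koszul relations f_i*e_j - f_j*e_i (i<j): mu(Syz_1) = beta_2 = C(m,2) = m(m-1)/2
m=43
43*42/2 = 903


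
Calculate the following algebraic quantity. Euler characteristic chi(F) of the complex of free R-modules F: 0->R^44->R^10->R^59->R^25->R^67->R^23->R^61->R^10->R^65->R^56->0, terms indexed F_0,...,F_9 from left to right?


chi = sum (-1)^i * rank:
(-1)^0*44=44
(-1)^1*10=-10
(-1)^2*59=59
(-1)^3*25=-25
(-1)^4*67=67
(-1)^5*23=-23
(-1)^6*61=61
(-1)^7*10=-10
(-1)^8*65=65
(-1)^9*56=-56
chi=172


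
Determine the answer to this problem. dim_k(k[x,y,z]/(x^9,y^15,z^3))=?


Basis: x^iy^jz^k, i<9,j<15,k<3
9*15*3=405


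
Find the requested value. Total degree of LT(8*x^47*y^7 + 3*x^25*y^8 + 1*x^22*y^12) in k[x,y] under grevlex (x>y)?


LT: 8*x^47*y^7
deg_x=47, deg_y=7
Total=47+7=54


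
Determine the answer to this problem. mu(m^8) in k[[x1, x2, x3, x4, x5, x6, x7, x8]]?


C(n+d-1,d)=C(15,8)=6435


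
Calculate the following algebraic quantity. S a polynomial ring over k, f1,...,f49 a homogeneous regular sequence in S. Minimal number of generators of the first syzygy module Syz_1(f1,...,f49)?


Regular sequence => Koszul complex is the minimal free resolution.
Syz_1 minimally generated by Koszul relations f_i*e_j - f_j*e_i (i<j): mu(Syz_1) = beta_2 = C(m,2) = m(m-1)/2
m=49
49*48/2 = 1176


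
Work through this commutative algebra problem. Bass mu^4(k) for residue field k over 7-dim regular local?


C(n,i)=C(7,4)=35


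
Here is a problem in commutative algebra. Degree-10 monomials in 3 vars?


C(d+n-1,n-1)=C(12,2)=66


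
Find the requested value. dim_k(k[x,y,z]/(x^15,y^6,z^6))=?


Basis: x^iy^jz^k, i<15,j<6,k<6
15*6*6=540


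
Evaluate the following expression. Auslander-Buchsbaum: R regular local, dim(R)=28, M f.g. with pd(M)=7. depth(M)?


pd+depth=depth(R)=28
depth=28-7=21


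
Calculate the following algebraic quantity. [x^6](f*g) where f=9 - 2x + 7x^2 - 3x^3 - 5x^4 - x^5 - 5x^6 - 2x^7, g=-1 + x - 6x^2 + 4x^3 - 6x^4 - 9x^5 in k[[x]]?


[x^6] = sum a_i*b_j, i+j=6
  -2*-9=18
  7*-6=-42
  -3*4=-12
  -5*-6=30
  -1*1=-1
  -5*-1=5
Sum=-2


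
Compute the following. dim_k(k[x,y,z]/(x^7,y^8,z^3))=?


Basis: x^iy^jz^k, i<7,j<8,k<3
7*8*3=168


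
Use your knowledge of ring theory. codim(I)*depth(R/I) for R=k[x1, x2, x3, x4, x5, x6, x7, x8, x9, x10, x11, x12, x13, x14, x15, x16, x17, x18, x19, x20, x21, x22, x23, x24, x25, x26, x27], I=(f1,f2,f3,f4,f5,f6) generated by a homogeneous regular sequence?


codim=6, depth=dim(R/I)=27-6=21
Product=6*21=126


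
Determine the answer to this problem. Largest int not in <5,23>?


gcd(5,23)=1 => F=ab-a-b=5*23-5-23=115-28=87


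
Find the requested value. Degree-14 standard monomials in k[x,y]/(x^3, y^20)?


k[x,y], I = (x^3, y^20), d = 14
Need i < 3 and d-i < 20.
Range: 0 <= i <= 2.
H(14) = 3


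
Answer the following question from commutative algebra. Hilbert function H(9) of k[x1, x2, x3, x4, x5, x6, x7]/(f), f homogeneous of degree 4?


C(15,6)-C(11,6)=5005-462=4543


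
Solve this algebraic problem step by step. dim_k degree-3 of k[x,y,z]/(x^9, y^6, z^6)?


Need i<9, j<6, k<6 with i+j+k=3.
For each i, j ranges over max(0,3-i-5)..min(5,3-i):
  i=0: j in [0,3] -> 4
  i=1: j in [0,2] -> 3
  i=2: j in [0,1] -> 2
  i=3: j in [0,0] -> 1
H(3) = 4+3+2+1 = 10


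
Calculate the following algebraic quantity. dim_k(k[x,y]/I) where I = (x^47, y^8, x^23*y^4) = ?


k[x,y]/I, I = (x^47, y^8, x^23*y^4)
Rect: 47x8=376. Corner: (47-23)x(8-4)=96.
dim = 376-96 = 280


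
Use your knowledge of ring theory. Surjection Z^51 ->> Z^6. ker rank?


rank(ker) = 51-6 = 45


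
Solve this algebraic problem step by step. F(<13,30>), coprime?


gcd(13,30)=1 => F=ab-a-b=13*30-13-30=390-43=347


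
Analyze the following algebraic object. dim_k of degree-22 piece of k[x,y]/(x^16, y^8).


k[x,y], I = (x^16, y^8), d = 22
Need i < 16 and d-i < 8.
Range: 15 <= i <= 15.
H(22) = 1


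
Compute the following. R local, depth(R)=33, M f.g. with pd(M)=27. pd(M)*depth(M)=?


pd+depth=33
depth=33-27=6
pd*depth=27*6=162


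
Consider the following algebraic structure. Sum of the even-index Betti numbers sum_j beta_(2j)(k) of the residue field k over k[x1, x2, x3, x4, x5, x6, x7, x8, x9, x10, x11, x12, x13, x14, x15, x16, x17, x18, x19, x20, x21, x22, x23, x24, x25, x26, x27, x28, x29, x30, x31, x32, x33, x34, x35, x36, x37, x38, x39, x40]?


Koszul resolution: beta_i(k)=C(n,i), n=40
sum_even C(40,i) = 2^(n-1) = 2^39 = 549755813888


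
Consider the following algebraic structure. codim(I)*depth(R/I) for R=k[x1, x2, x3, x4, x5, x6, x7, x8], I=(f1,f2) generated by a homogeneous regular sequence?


codim=2, depth=dim(R/I)=8-2=6
Product=2*6=12


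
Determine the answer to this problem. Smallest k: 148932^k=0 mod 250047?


148932^k mod 250047:
k=1: 148932
k=2: 71442
k=3: 0
First zero at k = 3


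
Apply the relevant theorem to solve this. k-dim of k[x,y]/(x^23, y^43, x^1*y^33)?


k[x,y]/I, I = (x^23, y^43, x^1*y^33)
Rect: 23x43=989. Corner: (23-1)x(43-33)=220.
dim = 989-220 = 769


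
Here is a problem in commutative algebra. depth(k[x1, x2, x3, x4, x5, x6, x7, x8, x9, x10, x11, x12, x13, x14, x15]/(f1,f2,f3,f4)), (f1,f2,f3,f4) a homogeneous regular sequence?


depth(R)=15
depth(R/I)=15-4=11


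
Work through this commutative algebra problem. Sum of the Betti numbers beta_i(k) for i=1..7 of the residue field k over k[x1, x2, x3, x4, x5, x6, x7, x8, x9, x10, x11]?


Koszul resolution: beta_i(k)=C(n,i), n=11
C(11,1)=11, C(11,2)=55, C(11,3)=165, C(11,4)=330, C(11,5)=462, C(11,6)=462, C(11,7)=330
Sum=1815


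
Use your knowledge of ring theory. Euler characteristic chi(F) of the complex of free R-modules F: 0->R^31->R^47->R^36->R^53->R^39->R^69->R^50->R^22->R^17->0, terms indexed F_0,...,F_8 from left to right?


chi = sum (-1)^i * rank:
(-1)^0*31=31
(-1)^1*47=-47
(-1)^2*36=36
(-1)^3*53=-53
(-1)^4*39=39
(-1)^5*69=-69
(-1)^6*50=50
(-1)^7*22=-22
(-1)^8*17=17
chi=-18


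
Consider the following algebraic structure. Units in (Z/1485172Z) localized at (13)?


Local ring = Z/371293Z.
phi(371293) = 13^4*(13-1) = 342732


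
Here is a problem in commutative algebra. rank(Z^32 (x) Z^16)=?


rank(M(x)N) = rank(M)*rank(N)
32*16 = 512


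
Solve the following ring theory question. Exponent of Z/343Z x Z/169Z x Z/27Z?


Exponent = lcm of the cyclic orders; pairwise coprime => product.
7^3*13^2*3^3=343*169*27=1565109


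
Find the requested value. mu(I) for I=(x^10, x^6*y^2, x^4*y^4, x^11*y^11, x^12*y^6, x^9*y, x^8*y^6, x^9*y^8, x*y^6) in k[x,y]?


Remove redundant (divisible by others).
x^11*y^11 redundant.
x^9*y^8 redundant.
x^12*y^6 redundant.
x^8*y^6 redundant.
Min: x^10, x^9*y, x^6*y^2, x^4*y^4, x*y^6
Count=5


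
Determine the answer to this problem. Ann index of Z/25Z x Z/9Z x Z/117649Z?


Exponent = lcm of the cyclic orders; pairwise coprime => product.
5^2*3^2*7^6=25*9*117649=26471025


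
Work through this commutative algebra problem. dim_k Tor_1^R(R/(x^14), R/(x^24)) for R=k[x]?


Tor_1(R/I,R/J)=(I cap J)/IJ=(x^24)/(x^38)
dim=38-24=min(14,24)=14


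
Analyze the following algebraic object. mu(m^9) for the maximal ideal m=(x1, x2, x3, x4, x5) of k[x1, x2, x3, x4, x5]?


Graded Nakayama: mu(m^d) = dim_k (m^d/m^(d+1)) = #degree-9 monomials in 5 vars
C(n+d-1,d)=C(13,9)=715


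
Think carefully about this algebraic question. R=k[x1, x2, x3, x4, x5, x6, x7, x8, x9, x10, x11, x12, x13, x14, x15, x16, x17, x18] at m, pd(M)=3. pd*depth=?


pd+depth=18
depth=18-3=15
pd*depth=3*15=45


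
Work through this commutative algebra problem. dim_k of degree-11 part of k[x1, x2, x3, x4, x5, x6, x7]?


C(d+n-1,n-1)=C(17,6)=12376


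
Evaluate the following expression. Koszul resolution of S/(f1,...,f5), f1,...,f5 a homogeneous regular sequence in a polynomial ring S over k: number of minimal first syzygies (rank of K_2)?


Regular sequence => Koszul complex is the minimal free resolution.
Syz_1 minimally generated by Koszul relations f_i*e_j - f_j*e_i (i<j): mu(Syz_1) = beta_2 = C(m,2) = m(m-1)/2
m=5
5*4/2 = 10


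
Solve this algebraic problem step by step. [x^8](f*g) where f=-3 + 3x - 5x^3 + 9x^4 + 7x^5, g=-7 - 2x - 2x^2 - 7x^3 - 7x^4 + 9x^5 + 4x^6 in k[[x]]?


[x^8] = sum a_i*b_j, i+j=8
  -5*9=-45
  9*-7=-63
  7*-7=-49
Sum=-157


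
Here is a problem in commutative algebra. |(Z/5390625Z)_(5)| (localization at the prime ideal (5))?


5-primary part: 5390625=5^7*69
Size=5^7=78125


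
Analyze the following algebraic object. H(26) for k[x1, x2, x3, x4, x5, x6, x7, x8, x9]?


C(d+n-1,n-1)=C(34,8)=18156204


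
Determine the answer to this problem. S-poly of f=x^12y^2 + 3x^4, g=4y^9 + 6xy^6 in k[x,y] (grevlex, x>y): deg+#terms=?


LT(f)=x^12y^2, LT(g)=4y^9
lcm(LM)=x^12y^9
S(f,g) (scaled by 4 to clear denominators) = 4y^7*f - x^12*g = -6x^13y^6 + 12x^4y^7
2 terms, deg 19.
19+2=21


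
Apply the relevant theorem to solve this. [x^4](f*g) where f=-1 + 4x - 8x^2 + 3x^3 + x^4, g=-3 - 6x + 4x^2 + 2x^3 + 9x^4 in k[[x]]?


[x^4] = sum a_i*b_j, i+j=4
  -1*9=-9
  4*2=8
  -8*4=-32
  3*-6=-18
  1*-3=-3
Sum=-54


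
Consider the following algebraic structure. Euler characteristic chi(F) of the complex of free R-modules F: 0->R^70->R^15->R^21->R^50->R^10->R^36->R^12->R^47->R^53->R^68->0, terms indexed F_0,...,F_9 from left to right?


chi = sum (-1)^i * rank:
(-1)^0*70=70
(-1)^1*15=-15
(-1)^2*21=21
(-1)^3*50=-50
(-1)^4*10=10
(-1)^5*36=-36
(-1)^6*12=12
(-1)^7*47=-47
(-1)^8*53=53
(-1)^9*68=-68
chi=-50


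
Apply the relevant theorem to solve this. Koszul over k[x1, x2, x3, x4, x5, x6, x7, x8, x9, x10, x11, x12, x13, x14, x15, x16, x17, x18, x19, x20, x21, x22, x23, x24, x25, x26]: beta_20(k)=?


C(n,i)=C(26,20)=230230


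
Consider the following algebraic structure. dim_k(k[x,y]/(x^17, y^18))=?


Basis: x^i*y^j, i<17, j<18
17*18=306


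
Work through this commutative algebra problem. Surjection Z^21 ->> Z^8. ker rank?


rank(ker) = 21-8 = 13


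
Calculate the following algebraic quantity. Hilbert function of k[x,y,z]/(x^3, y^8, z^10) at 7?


Need i<3, j<8, k<10 with i+j+k=7.
For each i, j ranges over max(0,7-i-9)..min(7,7-i):
  i=0: j in [0,7] -> 8
  i=1: j in [0,6] -> 7
  i=2: j in [0,5] -> 6
H(7) = 8+7+6 = 21


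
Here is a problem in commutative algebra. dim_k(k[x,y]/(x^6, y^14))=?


Basis: x^i*y^j, i<6, j<14
6*14=84


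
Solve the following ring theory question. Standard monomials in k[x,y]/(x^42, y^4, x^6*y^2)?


k[x,y]/I, I = (x^42, y^4, x^6*y^2)
Rect: 42x4=168. Corner: (42-6)x(4-2)=72.
dim = 168-72 = 96


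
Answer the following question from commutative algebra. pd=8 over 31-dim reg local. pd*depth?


pd+depth=31
depth=31-8=23
pd*depth=8*23=184


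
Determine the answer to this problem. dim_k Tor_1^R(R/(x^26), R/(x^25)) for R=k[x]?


Tor_1(R/I,R/J)=(I cap J)/IJ=(x^26)/(x^51)
dim=51-26=min(26,25)=25


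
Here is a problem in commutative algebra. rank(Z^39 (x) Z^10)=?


rank(M(x)N) = rank(M)*rank(N)
39*10 = 390


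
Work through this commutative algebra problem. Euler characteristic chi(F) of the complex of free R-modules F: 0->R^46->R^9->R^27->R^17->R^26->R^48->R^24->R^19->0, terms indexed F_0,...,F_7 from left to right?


chi = sum (-1)^i * rank:
(-1)^0*46=46
(-1)^1*9=-9
(-1)^2*27=27
(-1)^3*17=-17
(-1)^4*26=26
(-1)^5*48=-48
(-1)^6*24=24
(-1)^7*19=-19
chi=30


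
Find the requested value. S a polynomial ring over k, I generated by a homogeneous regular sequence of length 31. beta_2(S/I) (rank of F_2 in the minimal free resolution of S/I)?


Regular sequence => Koszul complex is the minimal free resolution.
Syz_1 minimally generated by Koszul relations f_i*e_j - f_j*e_i (i<j): mu(Syz_1) = beta_2 = C(m,2) = m(m-1)/2
m=31
31*30/2 = 465


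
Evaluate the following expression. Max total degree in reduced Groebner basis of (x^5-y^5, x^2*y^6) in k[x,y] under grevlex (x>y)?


LT(f1)=x^5, LT(f2)=x^2y^6, lcm=x^5y^6
S(f1,f2) = y^6*f1 - x^3*f2 = -y^11
Reduced GB = {f1, f2, y^11}; degrees 5, 8, 11
Max = 11


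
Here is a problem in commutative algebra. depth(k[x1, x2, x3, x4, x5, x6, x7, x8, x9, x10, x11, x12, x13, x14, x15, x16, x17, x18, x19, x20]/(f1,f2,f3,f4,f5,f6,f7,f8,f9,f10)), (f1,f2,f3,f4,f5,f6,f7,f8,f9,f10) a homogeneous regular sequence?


depth(R)=20
depth(R/I)=20-10=10


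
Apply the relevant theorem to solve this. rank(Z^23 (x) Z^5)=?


rank(M(x)N) = rank(M)*rank(N)
23*5 = 115


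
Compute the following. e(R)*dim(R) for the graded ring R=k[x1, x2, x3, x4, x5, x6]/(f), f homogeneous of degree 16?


e(R)=deg(f)=16, dim(R)=6-1=5
e*dim=16*5=80


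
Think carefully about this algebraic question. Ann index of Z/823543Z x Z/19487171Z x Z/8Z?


Exponent = lcm of the cyclic orders; pairwise coprime => product.
7^7*11^7*2^3=823543*19487171*8=128388186134824


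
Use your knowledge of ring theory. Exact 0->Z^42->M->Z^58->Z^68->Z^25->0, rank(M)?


Alt sum=0:
(-1)^0*42 + (-1)^1*? + (-1)^2*58 + (-1)^3*68 + (-1)^4*25=0
rank(M)=57


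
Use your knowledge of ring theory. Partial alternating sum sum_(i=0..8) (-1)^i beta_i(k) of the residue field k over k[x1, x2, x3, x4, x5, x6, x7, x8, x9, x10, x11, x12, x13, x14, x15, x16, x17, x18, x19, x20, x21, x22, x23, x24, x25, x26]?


Koszul resolution: beta_i(k)=C(n,i), n=26
sum_(i=0..p) (-1)^i C(n,i) = (-1)^p C(n-1,p)
(-1)^8*C(25,8) = (-1)^8*1081575 = 1081575


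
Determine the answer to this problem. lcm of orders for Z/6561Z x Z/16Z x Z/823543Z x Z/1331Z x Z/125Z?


Exponent = lcm of the cyclic orders; pairwise coprime => product.
3^8*2^4*7^7*11^3*5^3=6561*16*823543*1331*125=14383493088426000


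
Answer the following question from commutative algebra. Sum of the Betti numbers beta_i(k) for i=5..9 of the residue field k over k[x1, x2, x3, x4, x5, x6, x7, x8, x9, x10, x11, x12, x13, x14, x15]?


Koszul resolution: beta_i(k)=C(n,i), n=15
C(15,5)=3003, C(15,6)=5005, C(15,7)=6435, C(15,8)=6435, C(15,9)=5005
Sum=25883


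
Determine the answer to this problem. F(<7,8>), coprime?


gcd(7,8)=1 => F=ab-a-b=7*8-7-8=56-15=41


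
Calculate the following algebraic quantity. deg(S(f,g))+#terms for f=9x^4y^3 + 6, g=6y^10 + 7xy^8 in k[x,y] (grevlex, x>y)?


LT(f)=9x^4y^3, LT(g)=6y^10
lcm(LM)=x^4y^10
S(f,g) (scaled by 54 to clear denominators) = 6y^7*f - 9x^4*g = -63x^5y^8 + 36y^7
2 terms, deg 13.
13+2=15


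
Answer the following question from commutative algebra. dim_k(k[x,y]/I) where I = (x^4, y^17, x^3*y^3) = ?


k[x,y]/I, I = (x^4, y^17, x^3*y^3)
Rect: 4x17=68. Corner: (4-3)x(17-3)=14.
dim = 68-14 = 54


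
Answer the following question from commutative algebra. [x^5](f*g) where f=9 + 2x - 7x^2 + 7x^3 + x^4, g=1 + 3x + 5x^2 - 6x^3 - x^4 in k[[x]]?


[x^5] = sum a_i*b_j, i+j=5
  2*-1=-2
  -7*-6=42
  7*5=35
  1*3=3
Sum=78


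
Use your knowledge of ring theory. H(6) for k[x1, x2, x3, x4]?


C(d+n-1,n-1)=C(9,3)=84


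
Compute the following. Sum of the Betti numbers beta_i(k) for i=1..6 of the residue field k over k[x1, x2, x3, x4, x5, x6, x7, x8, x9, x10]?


Koszul resolution: beta_i(k)=C(n,i), n=10
C(10,1)=10, C(10,2)=45, C(10,3)=120, C(10,4)=210, C(10,5)=252, C(10,6)=210
Sum=847


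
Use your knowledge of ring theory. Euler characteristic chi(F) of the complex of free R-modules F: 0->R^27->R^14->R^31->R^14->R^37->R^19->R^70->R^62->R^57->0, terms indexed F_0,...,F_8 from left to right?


chi = sum (-1)^i * rank:
(-1)^0*27=27
(-1)^1*14=-14
(-1)^2*31=31
(-1)^3*14=-14
(-1)^4*37=37
(-1)^5*19=-19
(-1)^6*70=70
(-1)^7*62=-62
(-1)^8*57=57
chi=113


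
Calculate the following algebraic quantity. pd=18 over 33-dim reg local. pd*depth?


pd+depth=33
depth=33-18=15
pd*depth=18*15=270


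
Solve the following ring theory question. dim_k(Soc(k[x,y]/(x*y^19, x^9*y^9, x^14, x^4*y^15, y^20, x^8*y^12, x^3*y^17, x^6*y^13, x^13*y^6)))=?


Socle = ann(m) = span of standard monomials u with x*u, y*u in I (staircase corners).
Minimal generators: x^14, x^13*y^6, x^9*y^9, x^8*y^12, x^6*y^13, x^4*y^15, x^3*y^17, x*y^19, y^20
Corners: y^19, x^2y^18, x^3y^16, x^5y^14, x^7y^12, x^8y^11, x^12y^8, x^13y^5
Socle dim=8


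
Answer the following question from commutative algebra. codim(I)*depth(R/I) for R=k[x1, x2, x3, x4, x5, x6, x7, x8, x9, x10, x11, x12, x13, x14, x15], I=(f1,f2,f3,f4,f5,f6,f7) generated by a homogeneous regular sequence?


codim=7, depth=dim(R/I)=15-7=8
Product=7*8=56


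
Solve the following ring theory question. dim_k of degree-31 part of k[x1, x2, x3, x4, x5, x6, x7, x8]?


C(d+n-1,n-1)=C(38,7)=12620256


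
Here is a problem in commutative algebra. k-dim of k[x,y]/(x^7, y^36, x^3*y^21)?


k[x,y]/I, I = (x^7, y^36, x^3*y^21)
Rect: 7x36=252. Corner: (7-3)x(36-21)=60.
dim = 252-60 = 192


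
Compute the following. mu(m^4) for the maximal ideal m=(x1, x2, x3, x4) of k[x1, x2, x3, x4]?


Graded Nakayama: mu(m^d) = dim_k (m^d/m^(d+1)) = #degree-4 monomials in 4 vars
C(n+d-1,d)=C(7,4)=35


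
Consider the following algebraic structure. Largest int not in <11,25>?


gcd(11,25)=1 => F=ab-a-b=11*25-11-25=275-36=239


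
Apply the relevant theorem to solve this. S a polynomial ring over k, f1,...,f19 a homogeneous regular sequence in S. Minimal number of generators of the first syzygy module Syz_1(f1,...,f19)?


Regular sequence => Koszul complex is the minimal free resolution.
Syz_1 minimally generated by Koszul relations f_i*e_j - f_j*e_i (i<j): mu(Syz_1) = beta_2 = C(m,2) = m(m-1)/2
m=19
19*18/2 = 171


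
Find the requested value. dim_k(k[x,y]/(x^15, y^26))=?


Basis: x^i*y^j, i<15, j<26
15*26=390


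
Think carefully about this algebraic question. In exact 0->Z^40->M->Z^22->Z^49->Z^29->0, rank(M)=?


Alt sum=0:
(-1)^0*40 + (-1)^1*? + (-1)^2*22 + (-1)^3*49 + (-1)^4*29=0
rank(M)=42


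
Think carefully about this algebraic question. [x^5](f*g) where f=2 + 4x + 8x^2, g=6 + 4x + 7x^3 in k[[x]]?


[x^5] = sum a_i*b_j, i+j=5
  8*7=56
Sum=56


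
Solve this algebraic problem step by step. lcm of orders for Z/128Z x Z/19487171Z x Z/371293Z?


Exponent = lcm of the cyclic orders; pairwise coprime => product.
2^7*11^7*13^5=128*19487171*371293=926137623309184


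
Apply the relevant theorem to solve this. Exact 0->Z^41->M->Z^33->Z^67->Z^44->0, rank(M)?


Alt sum=0:
(-1)^0*41 + (-1)^1*? + (-1)^2*33 + (-1)^3*67 + (-1)^4*44=0
rank(M)=51


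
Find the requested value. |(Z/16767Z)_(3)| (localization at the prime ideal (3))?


3-primary part: 16767=3^6*23
Size=3^6=729


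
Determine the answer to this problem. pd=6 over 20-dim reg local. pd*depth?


pd+depth=20
depth=20-6=14
pd*depth=6*14=84


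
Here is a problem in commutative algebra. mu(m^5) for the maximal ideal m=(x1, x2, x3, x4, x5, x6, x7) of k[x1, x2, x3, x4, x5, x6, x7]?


Graded Nakayama: mu(m^d) = dim_k (m^d/m^(d+1)) = #degree-5 monomials in 7 vars
C(n+d-1,d)=C(11,5)=462


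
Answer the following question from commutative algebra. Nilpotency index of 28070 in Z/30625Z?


28070^k mod 30625:
k=1: 28070
k=2: 4900
k=3: 6125
k=4: 0
First zero at k = 4


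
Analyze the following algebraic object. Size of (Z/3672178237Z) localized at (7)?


7-primary part: 3672178237=7^10*13
Size=7^10=282475249


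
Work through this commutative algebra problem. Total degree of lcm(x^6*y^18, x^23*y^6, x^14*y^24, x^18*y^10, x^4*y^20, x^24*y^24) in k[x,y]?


lcm = componentwise max:
x: max(6,23,14,18,4,24)=24
y: max(18,6,24,10,20,24)=24
Total=24+24=48


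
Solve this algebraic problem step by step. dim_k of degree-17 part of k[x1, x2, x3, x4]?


C(d+n-1,n-1)=C(20,3)=1140


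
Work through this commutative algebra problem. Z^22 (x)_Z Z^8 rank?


rank(M(x)N) = rank(M)*rank(N)
22*8 = 176


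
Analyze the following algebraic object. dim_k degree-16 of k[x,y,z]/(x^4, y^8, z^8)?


Need i<4, j<8, k<8 with i+j+k=16.
For each i, j ranges over max(0,16-i-7)..min(7,16-i):
  i=0: j in [9,7] -> 0
  i=1: j in [8,7] -> 0
  i=2: j in [7,7] -> 1
  i=3: j in [6,7] -> 2
H(16) = 0+0+1+2 = 3


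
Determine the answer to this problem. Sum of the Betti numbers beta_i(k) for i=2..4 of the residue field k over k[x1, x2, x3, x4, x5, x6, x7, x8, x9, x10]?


Koszul resolution: beta_i(k)=C(n,i), n=10
C(10,2)=45, C(10,3)=120, C(10,4)=210
Sum=375


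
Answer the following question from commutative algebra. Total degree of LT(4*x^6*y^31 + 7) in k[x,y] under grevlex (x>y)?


LT: 4*x^6*y^31
deg_x=6, deg_y=31
Total=6+31=37


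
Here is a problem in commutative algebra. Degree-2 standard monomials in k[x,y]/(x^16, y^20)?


k[x,y], I = (x^16, y^20), d = 2
Need i < 16 and d-i < 20.
Range: 0 <= i <= 2.
H(2) = 3


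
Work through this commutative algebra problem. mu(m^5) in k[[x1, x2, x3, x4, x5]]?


C(n+d-1,d)=C(9,5)=126


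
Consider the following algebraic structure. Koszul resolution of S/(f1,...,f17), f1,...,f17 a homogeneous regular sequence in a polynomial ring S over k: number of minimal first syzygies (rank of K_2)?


Regular sequence => Koszul complex is the minimal free resolution.
Syz_1 minimally generated by Koszul relations f_i*e_j - f_j*e_i (i<j): mu(Syz_1) = beta_2 = C(m,2) = m(m-1)/2
m=17
17*16/2 = 136


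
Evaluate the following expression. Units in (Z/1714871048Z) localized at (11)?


Local ring = Z/214358881Z.
phi(214358881) = 11^7*(11-1) = 194871710


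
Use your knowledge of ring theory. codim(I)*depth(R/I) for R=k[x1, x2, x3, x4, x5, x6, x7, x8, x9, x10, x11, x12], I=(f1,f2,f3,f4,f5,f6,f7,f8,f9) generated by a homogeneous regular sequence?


codim=9, depth=dim(R/I)=12-9=3
Product=9*3=27


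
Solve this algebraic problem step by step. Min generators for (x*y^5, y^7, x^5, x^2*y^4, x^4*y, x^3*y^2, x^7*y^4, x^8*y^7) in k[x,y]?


Remove redundant (divisible by others).
x^7*y^4 redundant.
x^8*y^7 redundant.
Min: x^5, x^4*y, x^3*y^2, x^2*y^4, x*y^5, y^7
Count=6


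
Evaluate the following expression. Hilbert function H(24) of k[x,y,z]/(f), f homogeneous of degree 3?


C(26,2)-C(23,2)=325-253=72


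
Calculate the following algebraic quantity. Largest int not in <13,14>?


gcd(13,14)=1 => F=ab-a-b=13*14-13-14=182-27=155


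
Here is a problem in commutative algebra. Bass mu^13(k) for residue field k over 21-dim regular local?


C(n,i)=C(21,13)=203490


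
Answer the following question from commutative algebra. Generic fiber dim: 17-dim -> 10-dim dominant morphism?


dim(fiber)=dim(X)-dim(Y)=17-10=7


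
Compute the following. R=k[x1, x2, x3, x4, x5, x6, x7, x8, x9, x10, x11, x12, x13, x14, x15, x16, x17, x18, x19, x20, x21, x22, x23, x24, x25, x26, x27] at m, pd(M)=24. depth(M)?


pd+depth=depth(R)=27
depth=27-24=3


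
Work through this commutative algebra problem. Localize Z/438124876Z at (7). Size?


7-primary part: 438124876=7^8*76
Size=7^8=5764801


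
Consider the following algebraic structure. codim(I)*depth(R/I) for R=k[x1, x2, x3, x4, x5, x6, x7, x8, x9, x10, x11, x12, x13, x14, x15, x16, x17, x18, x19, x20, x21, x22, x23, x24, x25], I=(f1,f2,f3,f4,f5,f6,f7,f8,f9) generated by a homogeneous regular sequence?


codim=9, depth=dim(R/I)=25-9=16
Product=9*16=144


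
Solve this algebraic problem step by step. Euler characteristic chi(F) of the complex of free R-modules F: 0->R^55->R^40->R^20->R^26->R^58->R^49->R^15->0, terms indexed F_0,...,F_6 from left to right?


chi = sum (-1)^i * rank:
(-1)^0*55=55
(-1)^1*40=-40
(-1)^2*20=20
(-1)^3*26=-26
(-1)^4*58=58
(-1)^5*49=-49
(-1)^6*15=15
chi=33


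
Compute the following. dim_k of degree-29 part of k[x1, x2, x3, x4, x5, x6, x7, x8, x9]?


C(d+n-1,n-1)=C(37,8)=38608020


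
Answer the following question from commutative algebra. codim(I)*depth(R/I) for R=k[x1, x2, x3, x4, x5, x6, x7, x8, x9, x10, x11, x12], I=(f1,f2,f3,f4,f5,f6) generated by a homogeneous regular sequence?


codim=6, depth=dim(R/I)=12-6=6
Product=6*6=36


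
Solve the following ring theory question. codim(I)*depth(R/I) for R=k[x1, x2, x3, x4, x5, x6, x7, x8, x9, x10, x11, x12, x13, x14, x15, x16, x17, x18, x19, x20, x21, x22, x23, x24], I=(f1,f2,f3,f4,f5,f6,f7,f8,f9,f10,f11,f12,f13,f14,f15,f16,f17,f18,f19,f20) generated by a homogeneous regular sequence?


codim=20, depth=dim(R/I)=24-20=4
Product=20*4=80


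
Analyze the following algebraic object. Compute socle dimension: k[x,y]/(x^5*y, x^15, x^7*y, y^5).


Socle = ann(m) = span of standard monomials u with x*u, y*u in I (staircase corners).
Redundant generators: x^7*y
Minimal generators: x^15, x^5*y, y^5
Corners: x^4y^4, x^14
Socle dim=2


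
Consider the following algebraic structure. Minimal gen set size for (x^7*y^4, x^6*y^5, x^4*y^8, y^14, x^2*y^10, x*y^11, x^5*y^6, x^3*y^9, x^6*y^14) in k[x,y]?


Remove redundant (divisible by others).
x^6*y^14 redundant.
Min: x^7*y^4, x^6*y^5, x^5*y^6, x^4*y^8, x^3*y^9, x^2*y^10, x*y^11, y^14
Count=8


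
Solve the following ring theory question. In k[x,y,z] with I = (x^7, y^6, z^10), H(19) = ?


Need i<7, j<6, k<10 with i+j+k=19.
For each i, j ranges over max(0,19-i-9)..min(5,19-i):
  i=0: j in [10,5] -> 0
  i=1: j in [9,5] -> 0
  i=2: j in [8,5] -> 0
  i=3: j in [7,5] -> 0
  i=4: j in [6,5] -> 0
  i=5: j in [5,5] -> 1
  i=6: j in [4,5] -> 2
H(19) = 0+0+0+0+0+1+2 = 3


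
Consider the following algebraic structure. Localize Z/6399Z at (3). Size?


3-primary part: 6399=3^4*79
Size=3^4=81


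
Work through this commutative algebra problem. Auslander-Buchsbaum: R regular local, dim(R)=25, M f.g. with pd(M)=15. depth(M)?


pd+depth=depth(R)=25
depth=25-15=10


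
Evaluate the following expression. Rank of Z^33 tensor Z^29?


rank(M(x)N) = rank(M)*rank(N)
33*29 = 957


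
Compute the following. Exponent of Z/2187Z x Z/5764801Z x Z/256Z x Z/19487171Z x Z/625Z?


Exponent = lcm of the cyclic orders; pairwise coprime => product.
3^7*7^8*2^8*11^7*5^4=2187*5764801*256*19487171*625=39309894830760412320000


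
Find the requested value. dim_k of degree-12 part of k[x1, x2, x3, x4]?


C(d+n-1,n-1)=C(15,3)=455


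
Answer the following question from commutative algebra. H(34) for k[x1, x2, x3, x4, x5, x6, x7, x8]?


C(d+n-1,n-1)=C(41,7)=22481940


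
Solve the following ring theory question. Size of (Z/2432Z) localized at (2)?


2-primary part: 2432=2^7*19
Size=2^7=128


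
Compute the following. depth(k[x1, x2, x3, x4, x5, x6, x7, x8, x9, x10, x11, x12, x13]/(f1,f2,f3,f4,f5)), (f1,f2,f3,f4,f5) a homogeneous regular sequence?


depth(R)=13
depth(R/I)=13-5=8


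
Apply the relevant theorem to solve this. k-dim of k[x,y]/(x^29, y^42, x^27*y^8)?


k[x,y]/I, I = (x^29, y^42, x^27*y^8)
Rect: 29x42=1218. Corner: (29-27)x(42-8)=68.
dim = 1218-68 = 1150


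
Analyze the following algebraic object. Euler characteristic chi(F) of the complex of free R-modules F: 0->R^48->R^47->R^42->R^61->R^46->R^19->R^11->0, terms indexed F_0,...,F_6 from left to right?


chi = sum (-1)^i * rank:
(-1)^0*48=48
(-1)^1*47=-47
(-1)^2*42=42
(-1)^3*61=-61
(-1)^4*46=46
(-1)^5*19=-19
(-1)^6*11=11
chi=20


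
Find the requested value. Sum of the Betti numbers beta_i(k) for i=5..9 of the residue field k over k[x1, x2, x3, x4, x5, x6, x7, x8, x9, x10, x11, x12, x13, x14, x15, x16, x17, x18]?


Koszul resolution: beta_i(k)=C(n,i), n=18
C(18,5)=8568, C(18,6)=18564, C(18,7)=31824, C(18,8)=43758, C(18,9)=48620
Sum=151334


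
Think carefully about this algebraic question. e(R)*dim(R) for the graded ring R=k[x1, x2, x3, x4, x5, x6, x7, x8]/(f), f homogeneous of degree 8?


e(R)=deg(f)=8, dim(R)=8-1=7
e*dim=8*7=56


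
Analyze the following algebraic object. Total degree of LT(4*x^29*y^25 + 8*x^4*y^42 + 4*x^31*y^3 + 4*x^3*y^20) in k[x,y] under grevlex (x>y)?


LT: 4*x^29*y^25
deg_x=29, deg_y=25
Total=29+25=54


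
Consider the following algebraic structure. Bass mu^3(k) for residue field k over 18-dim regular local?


C(n,i)=C(18,3)=816


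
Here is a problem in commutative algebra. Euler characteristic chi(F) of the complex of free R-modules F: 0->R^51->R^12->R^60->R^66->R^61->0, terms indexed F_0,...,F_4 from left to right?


chi = sum (-1)^i * rank:
(-1)^0*51=51
(-1)^1*12=-12
(-1)^2*60=60
(-1)^3*66=-66
(-1)^4*61=61
chi=94


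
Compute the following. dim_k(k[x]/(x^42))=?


Basis: 1,x,...,x^41
dim=42


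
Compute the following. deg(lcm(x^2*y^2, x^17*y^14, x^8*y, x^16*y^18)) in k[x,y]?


lcm = componentwise max:
x: max(2,17,8,16)=17
y: max(2,14,1,18)=18
Total=17+18=35


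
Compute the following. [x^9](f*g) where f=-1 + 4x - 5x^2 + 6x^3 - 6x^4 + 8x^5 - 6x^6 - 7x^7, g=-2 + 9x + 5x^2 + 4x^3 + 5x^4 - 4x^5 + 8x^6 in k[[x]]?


[x^9] = sum a_i*b_j, i+j=9
  6*8=48
  -6*-4=24
  8*5=40
  -6*4=-24
  -7*5=-35
Sum=53


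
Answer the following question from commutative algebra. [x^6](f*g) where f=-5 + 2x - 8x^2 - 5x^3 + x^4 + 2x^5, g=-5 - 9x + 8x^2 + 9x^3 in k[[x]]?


[x^6] = sum a_i*b_j, i+j=6
  -5*9=-45
  1*8=8
  2*-9=-18
Sum=-55


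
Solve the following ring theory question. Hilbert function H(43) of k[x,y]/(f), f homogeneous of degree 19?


H(t)=d for t>=d-1.
d=19, t=43
H(43)=19


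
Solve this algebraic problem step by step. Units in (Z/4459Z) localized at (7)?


Local ring = Z/343Z.
phi(343) = 7^2*(7-1) = 294


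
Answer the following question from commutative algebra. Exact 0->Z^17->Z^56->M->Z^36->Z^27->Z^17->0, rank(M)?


Alt sum=0:
(-1)^0*17 + (-1)^1*56 + (-1)^2*? + (-1)^3*36 + (-1)^4*27 + (-1)^5*17=0
rank(M)=65


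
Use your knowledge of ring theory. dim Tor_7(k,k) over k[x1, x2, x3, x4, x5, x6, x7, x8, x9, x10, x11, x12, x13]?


Koszul: C(n,i)=C(13,7)=1716


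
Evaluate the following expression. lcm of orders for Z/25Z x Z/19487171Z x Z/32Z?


Exponent = lcm of the cyclic orders; pairwise coprime => product.
5^2*11^7*2^5=25*19487171*32=15589736800


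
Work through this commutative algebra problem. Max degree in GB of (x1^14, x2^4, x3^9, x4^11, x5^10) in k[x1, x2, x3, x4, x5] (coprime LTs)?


Pure powers, coprime LTs => already GB.
Degrees: 14, 4, 9, 11, 10
Max=14


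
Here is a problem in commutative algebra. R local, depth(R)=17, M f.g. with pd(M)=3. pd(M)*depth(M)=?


pd+depth=17
depth=17-3=14
pd*depth=3*14=42


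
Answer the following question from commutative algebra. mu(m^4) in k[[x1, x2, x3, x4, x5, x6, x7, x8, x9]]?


C(n+d-1,d)=C(12,4)=495


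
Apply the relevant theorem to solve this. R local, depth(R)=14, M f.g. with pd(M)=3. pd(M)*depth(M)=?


pd+depth=14
depth=14-3=11
pd*depth=3*11=33


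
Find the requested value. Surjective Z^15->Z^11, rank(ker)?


rank(ker) = 15-11 = 4


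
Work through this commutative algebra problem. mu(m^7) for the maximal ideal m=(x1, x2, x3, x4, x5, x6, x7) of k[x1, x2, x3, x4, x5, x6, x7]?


Graded Nakayama: mu(m^d) = dim_k (m^d/m^(d+1)) = #degree-7 monomials in 7 vars
C(n+d-1,d)=C(13,7)=1716


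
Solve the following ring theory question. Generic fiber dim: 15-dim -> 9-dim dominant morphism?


dim(fiber)=dim(X)-dim(Y)=15-9=6


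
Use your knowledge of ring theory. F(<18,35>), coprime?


gcd(18,35)=1 => F=ab-a-b=18*35-18-35=630-53=577


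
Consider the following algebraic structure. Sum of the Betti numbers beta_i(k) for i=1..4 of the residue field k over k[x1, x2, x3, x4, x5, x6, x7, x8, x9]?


Koszul resolution: beta_i(k)=C(n,i), n=9
C(9,1)=9, C(9,2)=36, C(9,3)=84, C(9,4)=126
Sum=255


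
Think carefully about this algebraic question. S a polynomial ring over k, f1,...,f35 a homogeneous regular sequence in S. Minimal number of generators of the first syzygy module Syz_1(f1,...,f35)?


Regular sequence => Koszul complex is the minimal free resolution.
Syz_1 minimally generated by Koszul relations f_i*e_j - f_j*e_i (i<j): mu(Syz_1) = beta_2 = C(m,2) = m(m-1)/2
m=35
35*34/2 = 595


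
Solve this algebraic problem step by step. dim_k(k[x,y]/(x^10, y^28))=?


Basis: x^i*y^j, i<10, j<28
10*28=280


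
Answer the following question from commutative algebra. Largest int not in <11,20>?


gcd(11,20)=1 => F=ab-a-b=11*20-11-20=220-31=189


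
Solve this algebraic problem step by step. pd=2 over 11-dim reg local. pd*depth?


pd+depth=11
depth=11-2=9
pd*depth=2*9=18


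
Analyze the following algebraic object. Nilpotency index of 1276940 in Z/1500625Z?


1276940^k mod 1500625:
k=1: 1276940
k=2: 1140475
k=3: 600250
k=4: 0
First zero at k = 4


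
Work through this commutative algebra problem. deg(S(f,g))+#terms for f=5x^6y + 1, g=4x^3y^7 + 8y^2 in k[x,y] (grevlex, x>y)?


LT(f)=5x^6y, LT(g)=4x^3y^7
lcm(LM)=x^6y^7
S(f,g) (scaled by 20 to clear denominators) = 4y^6*f - 5x^3*g = 4y^6 - 40x^3y^2
2 terms, deg 6.
6+2=8


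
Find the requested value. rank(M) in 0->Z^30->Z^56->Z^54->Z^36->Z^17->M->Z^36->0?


Alt sum=0:
(-1)^0*30 + (-1)^1*56 + (-1)^2*54 + (-1)^3*36 + (-1)^4*17 + (-1)^5*? + (-1)^6*36=0
rank(M)=45


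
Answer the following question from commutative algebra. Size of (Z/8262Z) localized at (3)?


3-primary part: 8262=3^5*34
Size=3^5=243


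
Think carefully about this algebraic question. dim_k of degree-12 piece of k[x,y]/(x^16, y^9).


k[x,y], I = (x^16, y^9), d = 12
Need i < 16 and d-i < 9.
Range: 4 <= i <= 12.
H(12) = 9


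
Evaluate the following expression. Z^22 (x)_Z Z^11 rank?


rank(M(x)N) = rank(M)*rank(N)
22*11 = 242


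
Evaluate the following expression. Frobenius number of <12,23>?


gcd(12,23)=1 => F=ab-a-b=12*23-12-23=276-35=241


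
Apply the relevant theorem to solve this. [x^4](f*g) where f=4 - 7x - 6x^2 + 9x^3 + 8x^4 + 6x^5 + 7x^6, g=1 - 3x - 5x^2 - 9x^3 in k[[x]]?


[x^4] = sum a_i*b_j, i+j=4
  -7*-9=63
  -6*-5=30
  9*-3=-27
  8*1=8
Sum=74


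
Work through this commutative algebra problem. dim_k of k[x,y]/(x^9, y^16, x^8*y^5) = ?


k[x,y]/I, I = (x^9, y^16, x^8*y^5)
Rect: 9x16=144. Corner: (9-8)x(16-5)=11.
dim = 144-11 = 133


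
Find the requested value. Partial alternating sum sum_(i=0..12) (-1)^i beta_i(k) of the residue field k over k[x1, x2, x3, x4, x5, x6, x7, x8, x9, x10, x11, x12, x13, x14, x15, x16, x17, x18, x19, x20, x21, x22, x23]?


Koszul resolution: beta_i(k)=C(n,i), n=23
sum_(i=0..p) (-1)^i C(n,i) = (-1)^p C(n-1,p)
(-1)^12*C(22,12) = (-1)^12*646646 = 646646


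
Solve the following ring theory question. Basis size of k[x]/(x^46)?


Basis: 1,x,...,x^45
dim=46


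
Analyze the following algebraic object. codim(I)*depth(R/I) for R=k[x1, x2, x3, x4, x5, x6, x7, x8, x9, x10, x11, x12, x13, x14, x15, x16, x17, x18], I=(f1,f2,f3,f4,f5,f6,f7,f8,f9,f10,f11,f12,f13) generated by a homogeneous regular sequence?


codim=13, depth=dim(R/I)=18-13=5
Product=13*5=65


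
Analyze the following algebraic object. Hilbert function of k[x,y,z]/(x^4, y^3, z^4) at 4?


Need i<4, j<3, k<4 with i+j+k=4.
For each i, j ranges over max(0,4-i-3)..min(2,4-i):
  i=0: j in [1,2] -> 2
  i=1: j in [0,2] -> 3
  i=2: j in [0,2] -> 3
  i=3: j in [0,1] -> 2
H(4) = 2+3+3+2 = 10


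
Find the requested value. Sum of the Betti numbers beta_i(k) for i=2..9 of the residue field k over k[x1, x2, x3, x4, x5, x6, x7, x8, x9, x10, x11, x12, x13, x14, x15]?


Koszul resolution: beta_i(k)=C(n,i), n=15
C(15,2)=105, C(15,3)=455, C(15,4)=1365, C(15,5)=3003, C(15,6)=5005, C(15,7)=6435, C(15,8)=6435, C(15,9)=5005
Sum=27808


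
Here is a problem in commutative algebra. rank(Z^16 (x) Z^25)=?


rank(M(x)N) = rank(M)*rank(N)
16*25 = 400
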